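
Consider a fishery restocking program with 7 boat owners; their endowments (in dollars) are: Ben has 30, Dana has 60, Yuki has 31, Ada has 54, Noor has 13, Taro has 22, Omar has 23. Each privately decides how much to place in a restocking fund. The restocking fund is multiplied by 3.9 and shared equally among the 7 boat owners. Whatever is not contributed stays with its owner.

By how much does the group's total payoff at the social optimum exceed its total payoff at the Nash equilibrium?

The private return per contributed unit is 3.9/7 = 0.5571 < 1 for every player regardless of endowment, so the Nash equilibrium is zero contribution and the group total is Σ E_j = 30 + 60 + 31 + 54 + 13 + 22 + 23 = 233.
Each contributed unit returns 3.900 to the group, so the social optimum is full contribution by everyone: group total = 3.900 × 233 = 908.70.
Efficiency loss = (3.900 − 1) × 233 = 675.70.

675.70 dollars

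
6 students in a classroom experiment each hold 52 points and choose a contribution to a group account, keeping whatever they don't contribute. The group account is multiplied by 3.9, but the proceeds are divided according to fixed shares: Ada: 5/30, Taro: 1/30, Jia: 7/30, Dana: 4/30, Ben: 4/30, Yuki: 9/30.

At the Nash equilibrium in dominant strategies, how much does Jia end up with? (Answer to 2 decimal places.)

For player j, contributing a unit is worthwhile iff 3.9 × (j's share) ≥ 1, i.e. iff j's share is at least 0.2564.
Only Yuki (9/30) clears that bar, contributing 52; the remaining 5 contribute 0. Total contributed: 52.
Jia keeps 52 and receives 3.9 × 52 × 7/30 = 47.32 from the group account, for a payoff of 99.32.

99.32 points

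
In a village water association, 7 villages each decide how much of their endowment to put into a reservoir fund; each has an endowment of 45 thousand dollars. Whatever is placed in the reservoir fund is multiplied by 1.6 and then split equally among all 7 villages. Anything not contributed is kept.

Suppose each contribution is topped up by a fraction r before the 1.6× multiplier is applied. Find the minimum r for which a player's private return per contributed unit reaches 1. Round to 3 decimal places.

3.375

With matching at rate r, one contributed unit becomes (1 + r) in the reservoir fund and returns 1.6 × (1 + r) / 7 to the contributor.
Setting this equal to 1: 1 + r = 7/1.6 = 4.3750.
So the minimum matching rate is r = 4.3750 − 1 = 3.375.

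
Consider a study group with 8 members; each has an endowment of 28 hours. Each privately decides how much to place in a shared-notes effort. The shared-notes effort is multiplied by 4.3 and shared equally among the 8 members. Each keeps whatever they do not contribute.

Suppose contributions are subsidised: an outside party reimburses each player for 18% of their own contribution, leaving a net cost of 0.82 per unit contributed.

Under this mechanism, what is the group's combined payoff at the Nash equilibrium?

224.00 hours

The effective private return is (4.3/8) / 0.82 = 0.6555, which is still under 1, so the mechanism doesn't change anyone's dominant strategy: zero contribution.
Everyone keeps their endowment and the group total is 8 × 28 = 224.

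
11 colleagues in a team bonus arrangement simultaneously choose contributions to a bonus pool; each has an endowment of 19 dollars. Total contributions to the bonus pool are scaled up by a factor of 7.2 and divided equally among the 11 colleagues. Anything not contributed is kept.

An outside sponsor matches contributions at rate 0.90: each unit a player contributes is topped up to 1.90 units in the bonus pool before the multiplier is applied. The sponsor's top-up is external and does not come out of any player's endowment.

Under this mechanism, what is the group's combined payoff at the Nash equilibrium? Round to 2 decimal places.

2859.12 dollars

Under the mechanism each unit contributed yields 7.2 × 1.90 / 11 = 1.2436 back to its contributor per unit of net cost, which exceeds 1, making full contribution the dominant choice for everyone.
At the Nash equilibrium everyone contributes 19. Group total payoff = 7.2 × 1.90 × 209 = 2859.12.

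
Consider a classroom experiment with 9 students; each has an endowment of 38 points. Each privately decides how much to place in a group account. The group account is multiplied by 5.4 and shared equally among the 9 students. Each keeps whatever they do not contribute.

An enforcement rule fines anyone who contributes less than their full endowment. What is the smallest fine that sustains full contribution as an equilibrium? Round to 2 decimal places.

15.20 points

Given the others contribute fully, the best deviation is to contribute 0 (any partial contribution still incurs the fine and gives up units whose private return 0.6000 is below 1).
Deviating from 38 to 0 saves 38 points but forfeits the deviator's share of the drop in the group account: 5.4/9 × 38 = 22.80.
So the deviation gain is 38 − 22.80 = 15.20, and the fine must be at least 15.20 points to wipe it out.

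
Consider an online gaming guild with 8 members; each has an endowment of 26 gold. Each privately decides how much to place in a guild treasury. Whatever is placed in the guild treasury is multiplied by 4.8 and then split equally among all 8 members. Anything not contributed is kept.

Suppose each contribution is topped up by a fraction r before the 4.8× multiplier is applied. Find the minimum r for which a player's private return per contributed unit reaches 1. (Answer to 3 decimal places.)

0.667

With matching at rate r, one contributed unit becomes (1 + r) in the guild treasury and returns 4.8 × (1 + r) / 8 to the contributor.
Setting this equal to 1: 1 + r = 8/4.8 = 1.6667.
So the minimum matching rate is r = 1.6667 − 1 = 0.667.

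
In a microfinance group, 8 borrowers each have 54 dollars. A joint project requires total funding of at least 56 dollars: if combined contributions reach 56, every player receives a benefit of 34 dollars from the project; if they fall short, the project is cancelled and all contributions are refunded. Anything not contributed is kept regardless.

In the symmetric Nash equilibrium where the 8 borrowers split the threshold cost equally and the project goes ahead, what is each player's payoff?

Equal share of the threshold: 56/8 = 7.
At this profile no one gains by cutting their contribution: any cut drops the total below 56, the project is cancelled, contributions are refunded, and the deviator ends with 54, which is less than 54 − 7 + 34 = 81. Contributing more than 7 just wastes the excess. So contributing exactly 7 is a best response.
Each player's payoff: 54 − 7 + 34 = 81.

81 dollars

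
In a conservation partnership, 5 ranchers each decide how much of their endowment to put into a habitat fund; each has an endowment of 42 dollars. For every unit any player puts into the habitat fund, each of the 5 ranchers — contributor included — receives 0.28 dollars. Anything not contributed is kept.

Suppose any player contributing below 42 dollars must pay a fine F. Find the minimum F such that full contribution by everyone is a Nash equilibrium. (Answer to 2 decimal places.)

30.24 dollars

Given the others contribute fully, the best deviation is to contribute 0 (any partial contribution still incurs the fine and gives up units whose private return 0.28 is below 1).
Deviating from 42 to 0 saves 42 dollars but forfeits the deviator's share of the drop in the habitat fund: 0.28 × 42 = 11.76.
So the deviation gain is 42 − 11.76 = 30.24, and the fine must be at least 30.24 dollars to wipe it out.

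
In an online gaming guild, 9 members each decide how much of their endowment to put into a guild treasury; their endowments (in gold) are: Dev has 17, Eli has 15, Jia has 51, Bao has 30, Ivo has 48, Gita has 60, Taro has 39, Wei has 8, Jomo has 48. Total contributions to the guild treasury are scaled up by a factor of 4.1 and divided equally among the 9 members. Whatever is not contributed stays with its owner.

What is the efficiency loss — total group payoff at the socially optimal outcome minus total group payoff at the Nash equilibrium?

The private return per contributed unit is 4.1/9 = 0.4556 < 1 for every player regardless of endowment, so the Nash equilibrium is zero contribution and the group total is Σ E_j = 17 + 15 + 51 + 30 + 48 + 60 + 39 + 8 + 48 = 316.
Each contributed unit returns 4.100 to the group, so the social optimum is full contribution by everyone: group total = 4.100 × 316 = 1295.60.
Efficiency loss = (4.100 − 1) × 316 = 979.60.

979.60 gold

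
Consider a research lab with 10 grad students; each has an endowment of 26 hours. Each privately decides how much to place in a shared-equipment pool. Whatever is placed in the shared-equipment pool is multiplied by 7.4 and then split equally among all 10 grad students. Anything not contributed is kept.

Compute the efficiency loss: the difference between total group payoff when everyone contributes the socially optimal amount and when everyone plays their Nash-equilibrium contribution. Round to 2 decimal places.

1664.00 hours

Each contributed unit returns 7.4/10 = 0.7400 to its contributor — below 1 — so contributing 0 is dominant for every player. At the Nash equilibrium everyone keeps their 26, and the group total is 10 × 26 = 260.
Each contributed unit returns 7.400 to the group as a whole (0.7400 to each of 10 players), which exceeds 1, so the social optimum is full contribution: group total = 7.400 × 260 = 1924.00.
Efficiency loss = 1924.00 − 260 = 1664.00.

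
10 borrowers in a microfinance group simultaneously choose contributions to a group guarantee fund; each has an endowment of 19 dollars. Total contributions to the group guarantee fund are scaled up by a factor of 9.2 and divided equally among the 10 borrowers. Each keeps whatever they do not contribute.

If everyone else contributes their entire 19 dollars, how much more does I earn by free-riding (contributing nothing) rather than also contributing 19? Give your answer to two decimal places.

1.52 dollars

Switching from a contribution of 19 to 0 lets I keep an extra 19 dollars, but lowers the group guarantee fund by 19, which costs I their own share of that drop: 9.2/10 × 19 = 17.48.
Net gain = 19 − 17.48 = 1.52. The private return per contributed unit (0.9200) is below 1, so free-riding is indeed the best response regardless of what the others do.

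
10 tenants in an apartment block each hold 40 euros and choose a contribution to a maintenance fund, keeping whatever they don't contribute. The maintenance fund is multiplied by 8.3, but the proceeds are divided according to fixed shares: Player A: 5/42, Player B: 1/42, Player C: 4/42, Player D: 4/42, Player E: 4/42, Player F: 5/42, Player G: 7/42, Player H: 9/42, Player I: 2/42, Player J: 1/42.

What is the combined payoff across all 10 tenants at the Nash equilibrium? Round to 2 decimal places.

A player with share s gets back 8.3·s per unit contributed, so full contribution is dominant for anyone with s > 1/8.3 = 0.1205 and zero contribution is dominant for anyone below.
Player G and Player H are above the threshold, contributing 40 each; the remaining 8 contribute 0. Total contributed: 80.
The maintenance fund pays out 8.3 × 80 = 664.00 in total (split across the unequal shares, but the aggregate is all that matters for the group sum).
The 8 free-riders keep 40 each, adding 320. Group total = 320 + 664.00 = 984.00.

984.00 euros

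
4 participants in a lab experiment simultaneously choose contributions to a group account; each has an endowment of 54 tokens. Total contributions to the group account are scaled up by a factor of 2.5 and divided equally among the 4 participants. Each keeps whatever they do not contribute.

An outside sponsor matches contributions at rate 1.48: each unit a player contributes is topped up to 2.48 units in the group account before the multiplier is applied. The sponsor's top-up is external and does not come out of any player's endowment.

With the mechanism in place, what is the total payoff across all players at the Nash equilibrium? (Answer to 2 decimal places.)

With the mechanism, a contributed unit returns 2.5 × 2.48 / 4 = 1.5500 per unit of net cost to the contributor — now above 1 — so contributing fully is weakly dominant for every player.
At the Nash equilibrium everyone contributes 54. Group total payoff = 2.5 × 2.48 × 216 = 1339.20.

1339.20 tokens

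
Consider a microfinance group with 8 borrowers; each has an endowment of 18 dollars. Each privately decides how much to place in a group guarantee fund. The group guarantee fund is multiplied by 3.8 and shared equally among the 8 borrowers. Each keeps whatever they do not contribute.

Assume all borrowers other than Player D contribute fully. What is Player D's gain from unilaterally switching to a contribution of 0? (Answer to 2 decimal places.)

Switching from a contribution of 18 to 0 lets Player D keep an extra 18 dollars, but lowers the group guarantee fund by 18, which costs Player D their own share of that drop: 3.8/8 × 18 = 8.55.
Net gain = 18 − 8.55 = 9.45. The private return per contributed unit (0.4750) is below 1, so free-riding is indeed the best response regardless of what the others do.

9.45 dollars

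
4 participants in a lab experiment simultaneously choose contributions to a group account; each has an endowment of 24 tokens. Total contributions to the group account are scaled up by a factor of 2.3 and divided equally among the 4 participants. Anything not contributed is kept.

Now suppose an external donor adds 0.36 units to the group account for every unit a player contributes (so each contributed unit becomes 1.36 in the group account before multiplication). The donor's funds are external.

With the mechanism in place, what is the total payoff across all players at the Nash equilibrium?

Even with the mechanism, each unit contributed returns only 2.3 × 1.36 / 4 = 0.7820 per unit of net cost, so contributing nothing is still dominant.
Everyone keeps their endowment and the group total is 4 × 24 = 96.

96.00 tokens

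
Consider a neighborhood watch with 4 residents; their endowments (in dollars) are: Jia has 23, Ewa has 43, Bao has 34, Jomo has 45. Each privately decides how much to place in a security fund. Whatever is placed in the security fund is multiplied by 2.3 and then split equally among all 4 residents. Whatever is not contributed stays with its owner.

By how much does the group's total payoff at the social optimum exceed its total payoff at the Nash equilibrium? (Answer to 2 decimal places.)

The private return per contributed unit is 2.3/4 = 0.5750 < 1 for every player regardless of endowment, so the Nash equilibrium is zero contribution and the group total is Σ E_j = 23 + 43 + 34 + 45 = 145.
Each contributed unit returns 2.300 to the group, so the social optimum is full contribution by everyone: group total = 2.300 × 145 = 333.50.
Efficiency loss = (2.300 − 1) × 145 = 188.50.

188.50 dollars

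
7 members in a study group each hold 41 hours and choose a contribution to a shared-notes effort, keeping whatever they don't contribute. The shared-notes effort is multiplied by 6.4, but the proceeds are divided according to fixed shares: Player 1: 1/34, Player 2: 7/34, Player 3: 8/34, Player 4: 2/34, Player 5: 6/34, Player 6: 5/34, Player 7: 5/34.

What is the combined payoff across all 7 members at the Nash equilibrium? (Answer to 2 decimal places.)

951.20 hours

Player j's private return per contributed unit is 6.4 × (j's share). Contributing is weakly dominant for j when that share is at least 1/6.4 = 0.1563, and contributing 0 is dominant otherwise.
Player 2, Player 3 and Player 5 are above the threshold, contributing 41 each; the remaining 4 contribute 0. Total contributed: 123.
The shared-notes effort pays out 6.4 × 123 = 787.20 in total (split across the unequal shares, but the aggregate is all that matters for the group sum).
The 4 free-riders keep 41 each, adding 164. Group total = 164 + 787.20 = 951.20.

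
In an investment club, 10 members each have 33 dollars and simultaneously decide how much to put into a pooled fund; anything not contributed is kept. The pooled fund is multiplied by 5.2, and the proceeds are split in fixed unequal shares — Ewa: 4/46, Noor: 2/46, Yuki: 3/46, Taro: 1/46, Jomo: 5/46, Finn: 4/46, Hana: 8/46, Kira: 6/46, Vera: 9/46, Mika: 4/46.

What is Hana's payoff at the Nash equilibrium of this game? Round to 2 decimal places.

62.84 dollars

A player with share s gets back 5.2·s per unit contributed, so full contribution is dominant for anyone with s > 1/5.2 = 0.1923 and zero contribution is dominant for anyone below.
Only Vera (9/46) clears that bar, contributing 33; the remaining 9 contribute 0. Total contributed: 33.
Hana keeps 33 and receives 5.2 × 33 × 8/46 = 29.84 from the pooled fund, for a payoff of 62.84.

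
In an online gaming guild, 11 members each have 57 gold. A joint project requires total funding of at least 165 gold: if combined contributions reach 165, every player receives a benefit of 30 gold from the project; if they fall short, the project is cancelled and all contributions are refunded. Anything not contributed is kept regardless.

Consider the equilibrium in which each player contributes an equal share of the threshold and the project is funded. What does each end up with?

72 gold

Equal share of the threshold: 165/11 = 15.
At this profile no one gains by cutting their contribution: any cut drops the total below 165, the project is cancelled, contributions are refunded, and the deviator ends with 57, which is less than 57 − 15 + 30 = 72. Contributing more than 15 just wastes the excess. So contributing exactly 15 is a best response.
Each player's payoff: 57 − 15 + 30 = 72.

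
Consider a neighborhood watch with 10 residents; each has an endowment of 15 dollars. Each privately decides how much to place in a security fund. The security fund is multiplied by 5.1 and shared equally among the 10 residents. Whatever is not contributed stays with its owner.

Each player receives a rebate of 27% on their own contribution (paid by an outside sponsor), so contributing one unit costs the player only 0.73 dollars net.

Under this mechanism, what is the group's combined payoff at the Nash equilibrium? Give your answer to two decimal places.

Even with the mechanism, each unit contributed returns only (5.1/10) / 0.73 = 0.6986 per unit of net cost, so contributing nothing is still dominant.
Everyone keeps their endowment and the group total is 10 × 15 = 150.

150.00 dollars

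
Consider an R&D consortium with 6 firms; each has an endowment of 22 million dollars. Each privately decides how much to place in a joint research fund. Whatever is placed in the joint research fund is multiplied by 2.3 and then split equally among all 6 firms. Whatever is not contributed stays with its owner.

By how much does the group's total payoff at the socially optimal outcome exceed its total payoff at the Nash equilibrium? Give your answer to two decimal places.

Each contributed unit returns 2.3/6 = 0.3833 to its contributor — below 1 — so contributing 0 is dominant for every player. At the Nash equilibrium everyone keeps their 22, and the group total is 6 × 22 = 132.
Each contributed unit returns 2.300 to the group as a whole (0.3833 to each of 6 players), which exceeds 1, so the social optimum is full contribution: group total = 2.300 × 132 = 303.60.
Efficiency loss = 303.60 − 132 = 171.60.

171.60 million dollars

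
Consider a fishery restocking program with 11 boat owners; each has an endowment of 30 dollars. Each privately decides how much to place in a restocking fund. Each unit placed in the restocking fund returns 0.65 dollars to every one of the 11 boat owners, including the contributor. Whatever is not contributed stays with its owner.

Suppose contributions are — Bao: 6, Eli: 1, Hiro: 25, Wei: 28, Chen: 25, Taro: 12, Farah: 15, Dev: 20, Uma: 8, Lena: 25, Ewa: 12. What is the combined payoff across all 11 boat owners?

1418.55 dollars

Total contributed: 6 + 1 + 25 + 28 + 25 + 12 + 15 + 20 + 8 + 25 + 12 = 177; total kept: 11 × 30 − 177 = 153.
The restocking fund pays out 0.65 × 11 × 177 = 1265.55 in aggregate.
Group total = 153 + 1265.55 = 1418.55.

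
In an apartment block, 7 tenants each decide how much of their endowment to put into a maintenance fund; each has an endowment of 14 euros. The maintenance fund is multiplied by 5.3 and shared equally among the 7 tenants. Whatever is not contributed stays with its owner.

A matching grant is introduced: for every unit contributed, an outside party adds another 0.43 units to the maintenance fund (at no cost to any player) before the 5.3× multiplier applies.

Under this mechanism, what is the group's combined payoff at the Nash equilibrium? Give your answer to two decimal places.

742.74 euros

Under the mechanism each unit contributed yields 5.3 × 1.43 / 7 = 1.0827 back to its contributor per unit of net cost, which exceeds 1, making full contribution the dominant choice for everyone.
So the Nash equilibrium is full contribution by all 7; the group earns 5.3 × 1.43 × 98 = 742.74.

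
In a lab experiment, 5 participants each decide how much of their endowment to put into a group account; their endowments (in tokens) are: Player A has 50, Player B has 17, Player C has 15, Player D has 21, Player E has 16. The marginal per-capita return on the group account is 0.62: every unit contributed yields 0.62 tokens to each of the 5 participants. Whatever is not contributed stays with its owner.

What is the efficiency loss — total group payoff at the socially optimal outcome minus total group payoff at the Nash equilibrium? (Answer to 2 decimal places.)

The private return per contributed unit is 0.62 < 1 for everyone, so the Nash equilibrium is zero contribution and the group total is Σ E_j = 50 + 17 + 15 + 21 + 16 = 119.
Each contributed unit returns 3.100 to the group, so the social optimum is full contribution by everyone: group total = 3.100 × 119 = 368.90.
Efficiency loss = (3.100 − 1) × 119 = 249.90.

249.90 tokens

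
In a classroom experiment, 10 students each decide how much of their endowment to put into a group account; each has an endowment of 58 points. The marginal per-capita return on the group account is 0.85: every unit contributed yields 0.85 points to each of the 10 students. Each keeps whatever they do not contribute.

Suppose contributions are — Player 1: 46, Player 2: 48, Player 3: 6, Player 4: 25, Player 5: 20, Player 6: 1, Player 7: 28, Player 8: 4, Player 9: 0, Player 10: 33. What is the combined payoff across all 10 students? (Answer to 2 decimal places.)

Total contributed: 46 + 48 + 6 + 25 + 20 + 1 + 28 + 4 + 0 + 33 = 211; total kept: 10 × 58 − 211 = 369.
The group account pays out 0.85 × 10 × 211 = 1793.50 in aggregate.
Group total = 369 + 1793.50 = 2162.50.

2162.50 points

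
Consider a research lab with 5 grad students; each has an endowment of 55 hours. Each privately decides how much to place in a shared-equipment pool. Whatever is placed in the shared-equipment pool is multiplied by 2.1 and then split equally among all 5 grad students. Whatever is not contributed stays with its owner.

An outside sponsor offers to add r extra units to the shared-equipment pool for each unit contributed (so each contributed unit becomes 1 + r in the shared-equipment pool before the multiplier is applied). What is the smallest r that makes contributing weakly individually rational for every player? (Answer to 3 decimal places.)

1.381

With matching at rate r, one contributed unit becomes (1 + r) in the shared-equipment pool and returns 2.1 × (1 + r) / 5 to the contributor.
Setting this equal to 1: 1 + r = 5/2.1 = 2.3810.
So the minimum matching rate is r = 2.3810 − 1 = 1.381.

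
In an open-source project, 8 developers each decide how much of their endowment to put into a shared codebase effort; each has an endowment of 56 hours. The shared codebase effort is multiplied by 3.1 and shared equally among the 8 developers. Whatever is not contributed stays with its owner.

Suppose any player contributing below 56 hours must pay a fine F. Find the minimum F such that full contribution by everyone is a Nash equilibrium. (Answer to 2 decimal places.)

Given the others contribute fully, the best deviation is to contribute 0 (any partial contribution still incurs the fine and gives up units whose private return 0.3875 is below 1).
Deviating from 56 to 0 saves 56 hours but forfeits the deviator's share of the drop in the shared codebase effort: 3.1/8 × 56 = 21.70.
So the deviation gain is 56 − 21.70 = 34.30, and the fine must be at least 34.30 hours to wipe it out.

34.30 hours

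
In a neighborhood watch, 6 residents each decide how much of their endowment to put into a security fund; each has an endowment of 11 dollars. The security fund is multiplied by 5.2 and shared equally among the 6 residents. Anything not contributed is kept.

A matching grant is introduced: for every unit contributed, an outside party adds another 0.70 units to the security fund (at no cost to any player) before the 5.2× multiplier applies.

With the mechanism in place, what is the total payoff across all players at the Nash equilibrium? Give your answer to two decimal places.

The effective private return per unit is now 5.2 × 1.70 / 6 = 1.4733 > 1, so every player's dominant strategy flips to full contribution.
At the Nash equilibrium everyone contributes 11. Group total payoff = 5.2 × 1.70 × 66 = 583.44.

583.44 dollars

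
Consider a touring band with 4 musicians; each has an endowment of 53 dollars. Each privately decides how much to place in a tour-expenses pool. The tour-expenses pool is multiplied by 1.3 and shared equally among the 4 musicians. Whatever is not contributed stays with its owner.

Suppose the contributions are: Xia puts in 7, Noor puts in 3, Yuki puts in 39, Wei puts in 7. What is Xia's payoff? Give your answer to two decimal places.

64.20 dollars

Total contributed: 7 + 3 + 39 + 7 = 56.
Each receives 1.3 × 56 / 4 = 18.20 from the tour-expenses pool.
Xia keeps 53 − 7 = 46, so Xia's payoff is 46 + 18.20 = 64.20.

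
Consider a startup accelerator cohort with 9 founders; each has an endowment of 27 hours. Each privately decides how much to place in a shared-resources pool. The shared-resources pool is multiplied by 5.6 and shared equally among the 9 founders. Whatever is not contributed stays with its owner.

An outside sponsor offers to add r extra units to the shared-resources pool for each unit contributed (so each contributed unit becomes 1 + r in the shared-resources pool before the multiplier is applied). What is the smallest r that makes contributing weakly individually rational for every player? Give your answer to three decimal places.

With matching at rate r, one contributed unit becomes (1 + r) in the shared-resources pool and returns 5.6 × (1 + r) / 9 to the contributor.
Setting this equal to 1: 1 + r = 9/5.6 = 1.6071.
So the minimum matching rate is r = 1.6071 − 1 = 0.607.

0.607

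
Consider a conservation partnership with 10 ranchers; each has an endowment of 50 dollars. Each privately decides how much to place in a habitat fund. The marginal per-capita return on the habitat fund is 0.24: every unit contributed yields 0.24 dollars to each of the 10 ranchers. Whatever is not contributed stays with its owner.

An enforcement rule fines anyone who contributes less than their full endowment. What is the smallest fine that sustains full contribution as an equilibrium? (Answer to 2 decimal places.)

Given the others contribute fully, the best deviation is to contribute 0 (any partial contribution still incurs the fine and gives up units whose private return 0.24 is below 1).
Deviating from 50 to 0 saves 50 dollars but forfeits the deviator's share of the drop in the habitat fund: 0.24 × 50 = 12.00.
So the deviation gain is 50 − 12.00 = 38.00, and the fine must be at least 38.00 dollars to wipe it out.

38.00 dollars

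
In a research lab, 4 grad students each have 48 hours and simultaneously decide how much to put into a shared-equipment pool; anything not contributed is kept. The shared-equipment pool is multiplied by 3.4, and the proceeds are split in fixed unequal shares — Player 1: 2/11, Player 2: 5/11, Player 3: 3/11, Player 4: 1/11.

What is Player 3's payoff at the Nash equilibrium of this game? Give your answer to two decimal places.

Player j's private return per contributed unit is 3.4 × (j's share). Contributing is weakly dominant for j when that share is at least 1/3.4 = 0.2941, and contributing 0 is dominant otherwise.
The only share above 0.2941 is Player 2's 5/11, contributing 48; the remaining 3 contribute 0. Total contributed: 48.
Player 3 keeps 48 and receives 3.4 × 48 × 3/11 = 44.51 from the shared-equipment pool, for a payoff of 92.51.

92.51 hours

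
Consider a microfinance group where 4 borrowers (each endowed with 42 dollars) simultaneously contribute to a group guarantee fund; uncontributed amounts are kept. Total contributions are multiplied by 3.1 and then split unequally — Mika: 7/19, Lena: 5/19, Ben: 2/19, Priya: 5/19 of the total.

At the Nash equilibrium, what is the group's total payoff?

Player j's private return per contributed unit is 3.1 × (j's share). Contributing is weakly dominant for j when that share is at least 1/3.1 = 0.3226, and contributing 0 is dominant otherwise.
The only share above 0.3226 is Mika's 7/19, contributing 42; the remaining 3 contribute 0. Total contributed: 42.
The group guarantee fund pays out 3.1 × 42 = 130.20 in total (split across the unequal shares, but the aggregate is all that matters for the group sum).
The 3 free-riders keep 42 each, adding 126. Group total = 126 + 130.20 = 256.20.

256.20 dollars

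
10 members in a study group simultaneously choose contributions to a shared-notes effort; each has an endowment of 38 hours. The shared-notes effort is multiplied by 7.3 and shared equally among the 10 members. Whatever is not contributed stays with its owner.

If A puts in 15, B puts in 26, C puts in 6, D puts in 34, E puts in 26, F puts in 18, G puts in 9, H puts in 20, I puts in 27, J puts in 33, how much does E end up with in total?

Total contributed: 15 + 26 + 6 + 34 + 26 + 18 + 9 + 20 + 27 + 33 = 214.
Each receives 7.3 × 214 / 10 = 156.22 from the shared-notes effort.
E keeps 38 − 26 = 12, so E's payoff is 12 + 156.22 = 168.22.

168.22 hours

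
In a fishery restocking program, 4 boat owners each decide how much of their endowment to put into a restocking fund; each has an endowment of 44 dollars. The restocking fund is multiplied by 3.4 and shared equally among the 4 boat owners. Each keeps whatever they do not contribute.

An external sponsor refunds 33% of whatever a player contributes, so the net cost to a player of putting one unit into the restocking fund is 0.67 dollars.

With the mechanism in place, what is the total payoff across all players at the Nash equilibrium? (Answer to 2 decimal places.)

656.48 dollars

Under the mechanism each unit contributed yields (3.4/4) / 0.67 = 1.2687 back to its contributor per unit of net cost, which exceeds 1, making full contribution the dominant choice for everyone.
At the Nash equilibrium everyone contributes 44. Group total payoff = 4 × (44 × 0.33 + 3.4 × 44) = 656.48.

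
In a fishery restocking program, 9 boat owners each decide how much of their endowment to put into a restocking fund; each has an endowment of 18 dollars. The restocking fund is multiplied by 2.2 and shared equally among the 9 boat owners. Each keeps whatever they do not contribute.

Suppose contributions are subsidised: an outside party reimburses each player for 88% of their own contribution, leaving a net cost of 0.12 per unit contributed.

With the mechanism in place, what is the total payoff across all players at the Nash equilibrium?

498.96 dollars

With the mechanism, a contributed unit returns (2.2/9) / 0.12 = 2.0370 per unit of net cost to the contributor — now above 1 — so contributing fully is weakly dominant for every player.
So the Nash equilibrium is full contribution by all 9; the group earns 9 × (18 × 0.88 + 2.2 × 18) = 498.96.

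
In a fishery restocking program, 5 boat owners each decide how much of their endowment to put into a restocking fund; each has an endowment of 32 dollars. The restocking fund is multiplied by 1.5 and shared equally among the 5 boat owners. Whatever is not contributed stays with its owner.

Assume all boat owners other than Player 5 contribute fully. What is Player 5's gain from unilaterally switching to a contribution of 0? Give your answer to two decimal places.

Switching from a contribution of 32 to 0 lets Player 5 keep an extra 32 dollars, but lowers the restocking fund by 32, which costs Player 5 their own share of that drop: 1.5/5 × 32 = 9.60.
Net gain = 32 − 9.60 = 22.40. The private return per contributed unit (0.3000) is below 1, so free-riding is indeed the best response regardless of what the others do.

22.40 dollars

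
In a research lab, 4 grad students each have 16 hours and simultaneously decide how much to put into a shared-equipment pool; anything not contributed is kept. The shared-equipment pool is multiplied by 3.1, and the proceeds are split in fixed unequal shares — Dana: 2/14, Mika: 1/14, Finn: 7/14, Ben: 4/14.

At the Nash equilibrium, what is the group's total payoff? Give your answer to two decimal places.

97.60 hours

Player j's private return per contributed unit is 3.1 × (j's share). Contributing is weakly dominant for j when that share is at least 1/3.1 = 0.3226, and contributing 0 is dominant otherwise.
Only Finn (7/14) clears that bar, contributing 16; the remaining 3 contribute 0. Total contributed: 16.
The shared-equipment pool pays out 3.1 × 16 = 49.60 in total (split across the unequal shares, but the aggregate is all that matters for the group sum).
The 3 free-riders keep 16 each, adding 48. Group total = 48 + 49.60 = 97.60.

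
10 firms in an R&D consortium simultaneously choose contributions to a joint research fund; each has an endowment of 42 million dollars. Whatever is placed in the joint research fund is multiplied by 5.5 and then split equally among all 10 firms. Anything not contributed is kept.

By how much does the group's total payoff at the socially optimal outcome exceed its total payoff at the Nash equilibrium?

1890.00 million dollars

Each contributed unit returns 5.5/10 = 0.5500 to its contributor — below 1 — so contributing 0 is dominant for every player. At the Nash equilibrium everyone keeps their 42, and the group total is 10 × 42 = 420.
Each contributed unit returns 5.500 to the group as a whole (0.5500 to each of 10 players), which exceeds 1, so the social optimum is full contribution: group total = 5.500 × 420 = 2310.00.
Efficiency loss = 2310.00 − 420 = 1890.00.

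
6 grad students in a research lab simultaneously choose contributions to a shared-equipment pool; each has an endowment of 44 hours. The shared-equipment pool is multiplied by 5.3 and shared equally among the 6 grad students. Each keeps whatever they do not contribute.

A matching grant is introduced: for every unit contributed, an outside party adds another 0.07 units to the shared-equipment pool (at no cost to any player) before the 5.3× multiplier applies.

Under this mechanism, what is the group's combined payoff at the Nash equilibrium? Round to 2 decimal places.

Even with the mechanism, each unit contributed returns only 5.3 × 1.07 / 6 = 0.9452 per unit of net cost, so contributing nothing is still dominant.
Everyone keeps their endowment and the group total is 6 × 44 = 264.

264.00 hours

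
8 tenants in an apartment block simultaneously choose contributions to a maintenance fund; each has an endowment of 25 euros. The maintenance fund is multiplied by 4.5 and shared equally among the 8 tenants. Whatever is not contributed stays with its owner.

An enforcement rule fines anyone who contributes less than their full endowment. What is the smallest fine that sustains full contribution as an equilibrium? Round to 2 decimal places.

Given the others contribute fully, the best deviation is to contribute 0 (any partial contribution still incurs the fine and gives up units whose private return 0.5625 is below 1).
Deviating from 25 to 0 saves 25 euros but forfeits the deviator's share of the drop in the maintenance fund: 4.5/8 × 25 = 14.06.
So the deviation gain is 25 − 14.06 = 10.94, and the fine must be at least 10.94 euros to wipe it out.

10.94 euros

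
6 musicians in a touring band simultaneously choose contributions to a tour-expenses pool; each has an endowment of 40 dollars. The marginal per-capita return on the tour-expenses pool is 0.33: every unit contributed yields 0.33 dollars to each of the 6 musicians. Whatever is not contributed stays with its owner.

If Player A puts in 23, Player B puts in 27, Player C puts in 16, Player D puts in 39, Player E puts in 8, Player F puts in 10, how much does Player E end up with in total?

Total contributed: 23 + 27 + 16 + 39 + 8 + 10 = 123.
Each receives 0.33 × 123 = 40.59 from the tour-expenses pool.
Player E keeps 40 − 8 = 32, so Player E's payoff is 32 + 40.59 = 72.59.

72.59 dollars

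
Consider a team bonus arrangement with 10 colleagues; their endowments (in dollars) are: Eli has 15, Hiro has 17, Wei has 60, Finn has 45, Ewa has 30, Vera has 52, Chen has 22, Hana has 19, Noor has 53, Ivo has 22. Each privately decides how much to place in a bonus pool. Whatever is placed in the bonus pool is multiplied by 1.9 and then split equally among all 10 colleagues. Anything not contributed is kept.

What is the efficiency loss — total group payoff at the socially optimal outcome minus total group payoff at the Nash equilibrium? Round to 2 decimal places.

The private return per contributed unit is 1.9/10 = 0.1900 < 1 for every player regardless of endowment, so the Nash equilibrium is zero contribution and the group total is Σ E_j = 15 + 17 + 60 + 45 + 30 + 52 + 22 + 19 + 53 + 22 = 335.
Each contributed unit returns 1.900 to the group, so the social optimum is full contribution by everyone: group total = 1.900 × 335 = 636.50.
Efficiency loss = (1.900 − 1) × 335 = 301.50.

301.50 dollars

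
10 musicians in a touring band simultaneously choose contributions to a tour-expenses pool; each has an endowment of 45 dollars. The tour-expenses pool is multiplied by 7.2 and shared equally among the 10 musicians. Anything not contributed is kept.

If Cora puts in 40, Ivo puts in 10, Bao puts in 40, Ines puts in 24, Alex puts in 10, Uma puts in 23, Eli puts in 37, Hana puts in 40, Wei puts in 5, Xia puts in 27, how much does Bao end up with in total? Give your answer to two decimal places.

189.32 dollars

Total contributed: 40 + 10 + 40 + 24 + 10 + 23 + 37 + 40 + 5 + 27 = 256.
Each receives 7.2 × 256 / 10 = 184.32 from the tour-expenses pool.
Bao keeps 45 − 40 = 5, so Bao's payoff is 5 + 184.32 = 189.32.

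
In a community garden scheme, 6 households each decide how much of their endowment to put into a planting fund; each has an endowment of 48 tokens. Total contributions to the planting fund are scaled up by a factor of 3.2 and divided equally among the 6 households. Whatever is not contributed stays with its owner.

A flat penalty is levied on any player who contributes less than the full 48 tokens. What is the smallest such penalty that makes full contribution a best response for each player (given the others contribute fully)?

22.40 tokens

Given the others contribute fully, the best deviation is to contribute 0 (any partial contribution still incurs the fine and gives up units whose private return 0.5333 is below 1).
Deviating from 48 to 0 saves 48 tokens but forfeits the deviator's share of the drop in the planting fund: 3.2/6 × 48 = 25.60.
So the deviation gain is 48 − 25.60 = 22.40, and the fine must be at least 22.40 tokens to wipe it out.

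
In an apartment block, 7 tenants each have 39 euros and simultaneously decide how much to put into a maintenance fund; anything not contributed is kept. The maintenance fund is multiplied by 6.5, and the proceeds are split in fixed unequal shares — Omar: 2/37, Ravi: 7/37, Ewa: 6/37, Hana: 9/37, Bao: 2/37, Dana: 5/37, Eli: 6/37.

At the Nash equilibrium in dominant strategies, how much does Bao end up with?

For player j, contributing a unit is worthwhile iff 6.5 × (j's share) ≥ 1, i.e. iff j's share is at least 0.1538.
Ravi, Ewa, Hana and Eli are above the threshold, contributing 39 each; the remaining 3 contribute 0. Total contributed: 156.
Bao keeps 39 and receives 6.5 × 156 × 2/37 = 54.81 from the maintenance fund, for a payoff of 93.81.

93.81 euros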